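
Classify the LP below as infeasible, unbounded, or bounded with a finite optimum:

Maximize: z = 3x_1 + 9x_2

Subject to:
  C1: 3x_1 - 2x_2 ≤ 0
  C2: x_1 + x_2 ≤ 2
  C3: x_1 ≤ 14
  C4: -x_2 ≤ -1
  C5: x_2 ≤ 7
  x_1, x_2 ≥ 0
The point (0, 2) satisfies every constraint, so the LP is feasible; the constraints give x_1 ≤ 14 and x_2 ≤ 7, which with x_1, x_2 ≥ 0 keep the feasible region inside a bounded box. A feasible, bounded LP attains a finite optimum at a vertex.

Bounded optimum: z* = 18 at (0, 2).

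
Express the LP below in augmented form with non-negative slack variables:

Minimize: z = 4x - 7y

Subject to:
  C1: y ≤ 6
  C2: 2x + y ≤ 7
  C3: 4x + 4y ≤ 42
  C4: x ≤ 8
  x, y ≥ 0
min z = 4x - 7y

s.t.
  y + s1 = 6
  2x + y + s2 = 7
  4x + 4y + s3 = 42
  x + s4 = 8
  x, y, s1, s2, s3, s4 ≥ 0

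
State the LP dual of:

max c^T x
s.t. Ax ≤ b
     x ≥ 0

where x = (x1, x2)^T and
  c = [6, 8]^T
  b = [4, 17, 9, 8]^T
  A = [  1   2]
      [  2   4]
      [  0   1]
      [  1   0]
Minimize: z = 4y1 + 17y2 + 9y3 + 8y4

Subject to:
  C1: -y1 - 2y2 - y4 ≤ -6
  C2: -2y1 - 4y2 - y3 ≤ -8
  y1, y2, y3, y4 ≥ 0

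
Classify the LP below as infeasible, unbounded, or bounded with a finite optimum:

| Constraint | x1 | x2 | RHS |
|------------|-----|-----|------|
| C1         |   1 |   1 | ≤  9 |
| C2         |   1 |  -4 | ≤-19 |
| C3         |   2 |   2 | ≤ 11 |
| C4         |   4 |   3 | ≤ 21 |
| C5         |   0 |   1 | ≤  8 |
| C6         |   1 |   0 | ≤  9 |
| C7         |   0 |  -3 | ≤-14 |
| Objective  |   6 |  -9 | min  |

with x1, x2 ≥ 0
The point (0, 5.5) satisfies every constraint, so the LP is feasible; the constraints give x1 ≤ 9 and x2 ≤ 8, which with x1, x2 ≥ 0 keep the feasible region inside a bounded box. A feasible, bounded LP attains a finite optimum at a vertex.

Evaluating z = 6x1 - 9x2 at each vertex:
  (0, 4.75): z = -42.75
  (0.6, 4.9): z = -40.5
  (0, 5.5): z = -49.5

Feasible with finite optimum z* = -49.5 at (0, 5.5).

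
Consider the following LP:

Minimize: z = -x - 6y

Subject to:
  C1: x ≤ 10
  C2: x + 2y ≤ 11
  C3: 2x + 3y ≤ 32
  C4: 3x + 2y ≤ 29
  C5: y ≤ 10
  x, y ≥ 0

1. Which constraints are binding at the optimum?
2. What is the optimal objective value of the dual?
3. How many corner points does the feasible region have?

1. C2, x ≥ 0
2. -33 (by strong duality, equal to the primal optimum)
3. 4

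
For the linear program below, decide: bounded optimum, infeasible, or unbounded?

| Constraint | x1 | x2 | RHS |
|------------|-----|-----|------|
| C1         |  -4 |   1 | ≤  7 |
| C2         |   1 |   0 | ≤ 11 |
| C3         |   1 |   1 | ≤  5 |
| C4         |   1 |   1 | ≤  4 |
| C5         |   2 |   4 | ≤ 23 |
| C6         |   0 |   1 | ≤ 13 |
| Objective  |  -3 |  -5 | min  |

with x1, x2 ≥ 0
The point (0, 4) satisfies every constraint, so the LP is feasible; the constraints give x1 ≤ 11 and x2 ≤ 13, which with x1, x2 ≥ 0 keep the feasible region inside a bounded box. A feasible, bounded LP attains a finite optimum at a vertex.

Bounded optimum: z* = -20 at (0, 4).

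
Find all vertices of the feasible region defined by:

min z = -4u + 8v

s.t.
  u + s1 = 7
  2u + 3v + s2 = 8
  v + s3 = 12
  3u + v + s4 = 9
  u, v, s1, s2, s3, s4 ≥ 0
Each vertex is the intersection of two constraint boundaries that also satisfies all remaining constraints:
  u = 0 and v = 0 → (0, 0)
  3u + v = 9 and v = 0 → (3, 0)
  2u + 3v = 8 and 3u + v = 9 → (2.714, 0.8571)
  2u + 3v = 8 and u = 0 → (0, 2.667)

Vertices: (0, 0), (3, 0), (2.714, 0.8571), (0, 2.667)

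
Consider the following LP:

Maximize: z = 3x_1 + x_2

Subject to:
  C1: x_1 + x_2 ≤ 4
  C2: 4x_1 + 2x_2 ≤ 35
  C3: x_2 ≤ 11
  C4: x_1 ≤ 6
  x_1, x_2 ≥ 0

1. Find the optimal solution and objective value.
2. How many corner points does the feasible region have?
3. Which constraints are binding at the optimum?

1. x_1 = 4, x_2 = 0, z = 12
2. 3
3. C1, x_2 ≥ 0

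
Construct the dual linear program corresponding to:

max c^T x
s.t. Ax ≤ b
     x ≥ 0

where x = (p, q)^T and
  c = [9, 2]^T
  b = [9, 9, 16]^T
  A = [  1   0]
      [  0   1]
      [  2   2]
Minimize: z = 9y1 + 9y2 + 16y3

Subject to:
  C1: -y1 - 2y3 ≤ -9
  C2: -y2 - 2y3 ≤ -2
  y1, y2, y3 ≥ 0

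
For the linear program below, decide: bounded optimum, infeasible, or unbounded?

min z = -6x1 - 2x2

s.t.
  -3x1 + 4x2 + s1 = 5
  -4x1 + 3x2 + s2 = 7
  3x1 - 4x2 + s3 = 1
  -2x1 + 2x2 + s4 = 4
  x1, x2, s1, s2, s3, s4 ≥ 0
Feasible point: (0, 0) satisfies every constraint, so the LP is feasible.
Direction d = (4, 3): for each constraint row a, a·d ≤ 0 —
  (-3)(4) + (4)(3) = 0 ≤ 0
  (-4)(4) + (3)(3) = -7 ≤ 0
  (3)(4) + (-4)(3) = 0 ≤ 0
  (-2)(4) + (2)(3) = -2 ≤ 0
and d ≥ 0, so (0, 0) + t·d stays feasible for every t ≥ 0. Along this ray z = -6x1 - 2x2 changes by -30 per unit t, so z → −∞.

The LP is unbounded; z can be made arbitrarily small.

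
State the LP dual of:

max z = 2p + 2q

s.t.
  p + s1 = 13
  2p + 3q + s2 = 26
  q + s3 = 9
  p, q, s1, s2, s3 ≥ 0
Minimize: z = 13y1 + 26y2 + 9y3

Subject to:
  C1: -y1 - 2y2 ≤ -2
  C2: -3y2 - y3 ≤ -2
  y1, y2, y3 ≥ 0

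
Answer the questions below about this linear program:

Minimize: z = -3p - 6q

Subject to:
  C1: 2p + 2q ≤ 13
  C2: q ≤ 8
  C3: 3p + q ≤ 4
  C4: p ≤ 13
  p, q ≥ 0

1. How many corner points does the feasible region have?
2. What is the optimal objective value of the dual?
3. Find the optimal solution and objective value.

1. 3
2. -24 (by strong duality, equal to the primal optimum)
3. p = 0, q = 4, z = -24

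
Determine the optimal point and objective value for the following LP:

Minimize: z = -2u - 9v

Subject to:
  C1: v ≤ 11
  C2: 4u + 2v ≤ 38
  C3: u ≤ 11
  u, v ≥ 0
Each vertex is the intersection of two constraint boundaries that also satisfies all remaining constraints:
  u = 0 and v = 0 → (0, 0)
  4u + 2v = 38 and v = 0 → (9.5, 0)
  v = 11 and 4u + 2v = 38 → (4, 11)
  v = 11 and u = 0 → (0, 11)

Evaluating z = -2u - 9v at each vertex:
  (0, 0): z = 0
  (9.5, 0): z = -19
  (4, 11): z = -107
  (0, 11): z = -99

The minimum is at (4, 11) with z = -107.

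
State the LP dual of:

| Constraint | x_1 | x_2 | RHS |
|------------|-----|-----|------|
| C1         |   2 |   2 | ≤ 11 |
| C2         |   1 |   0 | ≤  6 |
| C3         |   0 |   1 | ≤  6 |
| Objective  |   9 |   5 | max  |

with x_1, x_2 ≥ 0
Minimize: z = 11y1 + 6y2 + 6y3

Subject to:
  C1: -2y1 - y2 ≤ -9
  C2: -2y1 - y3 ≤ -5
  y1, y2, y3 ≥ 0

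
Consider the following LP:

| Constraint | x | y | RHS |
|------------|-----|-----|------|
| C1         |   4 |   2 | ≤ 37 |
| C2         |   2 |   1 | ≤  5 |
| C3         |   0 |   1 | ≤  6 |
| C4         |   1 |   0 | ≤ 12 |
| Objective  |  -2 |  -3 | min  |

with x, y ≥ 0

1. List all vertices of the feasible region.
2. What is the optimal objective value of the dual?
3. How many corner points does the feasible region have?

1. (0, 0), (2.5, 0), (0, 5)
2. -15 (by strong duality, equal to the primal optimum)
3. 3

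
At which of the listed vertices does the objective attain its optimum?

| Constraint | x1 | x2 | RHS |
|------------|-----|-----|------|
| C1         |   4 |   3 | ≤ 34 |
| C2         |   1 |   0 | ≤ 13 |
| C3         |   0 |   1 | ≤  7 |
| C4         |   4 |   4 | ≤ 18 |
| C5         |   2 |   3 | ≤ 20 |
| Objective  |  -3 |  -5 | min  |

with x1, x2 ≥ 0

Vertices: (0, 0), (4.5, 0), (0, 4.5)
Evaluating z = -3x1 - 5x2 at each vertex:
  (0, 0): z = 0
  (4.5, 0): z = -13.5
  (0, 4.5): z = -22.5

The smallest value is z = -22.5, attained at (0, 4.5).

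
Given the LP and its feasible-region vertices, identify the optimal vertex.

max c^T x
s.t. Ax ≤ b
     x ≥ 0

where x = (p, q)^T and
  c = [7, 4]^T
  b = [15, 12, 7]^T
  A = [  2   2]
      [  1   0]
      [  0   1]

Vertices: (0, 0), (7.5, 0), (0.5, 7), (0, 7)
(7.5, 0) with z = 52.5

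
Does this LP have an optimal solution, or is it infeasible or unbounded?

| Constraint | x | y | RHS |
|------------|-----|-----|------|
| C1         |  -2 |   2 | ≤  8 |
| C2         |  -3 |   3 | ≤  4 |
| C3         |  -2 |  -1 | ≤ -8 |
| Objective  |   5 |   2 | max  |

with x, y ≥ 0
Feasible point: (4, 0) satisfies every constraint, so the LP is feasible.
Direction d = (1, 0): for each constraint row a, a·d ≤ 0 —
  (-2)(1) + (2)(0) = -2 ≤ 0
  (-3)(1) + (3)(0) = -3 ≤ 0
  (-2)(1) + (-1)(0) = -2 ≤ 0
and d ≥ 0, so (4, 0) + t·d stays feasible for every t ≥ 0. Along this ray z = 5x + 2y changes by 5 per unit t, so z → +∞.

Unbounded: there is a feasible ray along which z → +∞.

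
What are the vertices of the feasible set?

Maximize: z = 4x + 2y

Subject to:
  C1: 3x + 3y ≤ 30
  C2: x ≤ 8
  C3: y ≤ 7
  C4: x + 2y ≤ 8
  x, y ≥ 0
Each vertex is the intersection of two constraint boundaries that also satisfies all remaining constraints:
  x = 0 and y = 0 → (0, 0)
  x = 8 and x + 2y = 8 → (8, 0)
  x + 2y = 8 and x = 0 → (0, 4)

Vertices: (0, 0), (8, 0), (0, 4)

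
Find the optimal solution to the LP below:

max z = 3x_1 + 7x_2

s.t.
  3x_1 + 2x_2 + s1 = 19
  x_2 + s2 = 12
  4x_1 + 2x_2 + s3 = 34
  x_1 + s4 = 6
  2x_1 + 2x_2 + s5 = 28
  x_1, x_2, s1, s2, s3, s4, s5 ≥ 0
Each vertex is the intersection of two constraint boundaries that also satisfies all remaining constraints:
  x_1 = 0 and x_2 = 0 → (0, 0)
  x_1 = 6 and x_2 = 0 → (6, 0)
  3x_1 + 2x_2 = 19 and x_1 = 6 → (6, 0.5)
  3x_1 + 2x_2 = 19 and x_1 = 0 → (0, 9.5)

Evaluating z = 3x_1 + 7x_2 at each vertex:
  (0, 0): z = 0
  (6, 0): z = 18
  (6, 0.5): z = 21.5
  (0, 9.5): z = 66.5

The maximum is at (0, 9.5) with z = 66.5.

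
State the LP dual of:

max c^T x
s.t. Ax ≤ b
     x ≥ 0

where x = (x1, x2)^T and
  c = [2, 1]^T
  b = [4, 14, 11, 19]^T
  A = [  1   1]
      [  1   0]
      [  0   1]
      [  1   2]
Minimize: z = 4y1 + 14y2 + 11y3 + 19y4

Subject to:
  C1: -y1 - y2 - y4 ≤ -2
  C2: -y1 - y3 - 2y4 ≤ -1
  y1, y2, y3, y4 ≥ 0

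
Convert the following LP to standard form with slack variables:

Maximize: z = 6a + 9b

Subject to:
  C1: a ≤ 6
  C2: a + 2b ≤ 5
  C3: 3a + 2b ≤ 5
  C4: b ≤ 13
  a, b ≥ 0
max z = 6a + 9b

s.t.
  a + s1 = 6
  a + 2b + s2 = 5
  3a + 2b + s3 = 5
  b + s4 = 13
  a, b, s1, s2, s3, s4 ≥ 0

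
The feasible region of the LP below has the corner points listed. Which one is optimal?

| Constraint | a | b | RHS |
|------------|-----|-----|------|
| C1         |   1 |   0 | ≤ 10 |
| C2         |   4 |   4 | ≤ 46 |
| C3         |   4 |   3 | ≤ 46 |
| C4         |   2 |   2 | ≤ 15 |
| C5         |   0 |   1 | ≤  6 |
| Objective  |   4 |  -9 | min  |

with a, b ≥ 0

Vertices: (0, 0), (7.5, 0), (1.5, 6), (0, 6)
Evaluating z = 4a - 9b at each vertex:
  (0, 0): z = 0
  (7.5, 0): z = 30
  (1.5, 6): z = -48
  (0, 6): z = -54

The smallest value is z = -54, attained at (0, 6).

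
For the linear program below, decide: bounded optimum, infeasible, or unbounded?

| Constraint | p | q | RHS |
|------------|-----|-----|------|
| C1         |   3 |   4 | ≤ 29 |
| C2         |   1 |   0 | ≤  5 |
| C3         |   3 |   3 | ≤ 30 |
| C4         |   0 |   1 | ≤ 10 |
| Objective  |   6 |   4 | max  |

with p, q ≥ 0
The point (5, 3.5) satisfies every constraint, so the LP is feasible; the constraints give p ≤ 5 and q ≤ 10, which with p, q ≥ 0 keep the feasible region inside a bounded box. A feasible, bounded LP attains a finite optimum at a vertex.

Feasible with finite optimum z* = 44 at (5, 3.5).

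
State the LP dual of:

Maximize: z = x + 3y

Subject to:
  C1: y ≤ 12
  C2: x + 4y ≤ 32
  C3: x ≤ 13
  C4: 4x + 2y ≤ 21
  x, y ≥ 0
Minimize: z = 12y1 + 32y2 + 13y3 + 21y4

Subject to:
  C1: -y2 - y3 - 4y4 ≤ -1
  C2: -y1 - 4y2 - 2y4 ≤ -3
  y1, y2, y3, y4 ≥ 0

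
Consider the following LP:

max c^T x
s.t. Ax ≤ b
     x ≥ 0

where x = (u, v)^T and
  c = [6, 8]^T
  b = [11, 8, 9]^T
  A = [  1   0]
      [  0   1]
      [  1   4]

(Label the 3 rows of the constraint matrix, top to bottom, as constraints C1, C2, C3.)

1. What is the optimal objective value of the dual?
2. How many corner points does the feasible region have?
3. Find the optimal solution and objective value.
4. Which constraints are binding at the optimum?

1. 54 (by strong duality, equal to the primal optimum)
2. 3
3. u = 9, v = 0, z = 54
4. C3, v ≥ 0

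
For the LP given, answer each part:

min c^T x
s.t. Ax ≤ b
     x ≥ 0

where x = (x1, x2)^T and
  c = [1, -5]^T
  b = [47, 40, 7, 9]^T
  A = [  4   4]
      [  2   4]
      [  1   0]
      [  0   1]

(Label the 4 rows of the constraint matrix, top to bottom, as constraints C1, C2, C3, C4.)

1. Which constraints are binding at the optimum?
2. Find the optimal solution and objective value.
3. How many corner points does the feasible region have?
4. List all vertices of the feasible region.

1. C4, x1 ≥ 0
2. x1 = 0, x2 = 9, z = -45
3. 6
4. (0, 0), (7, 0), (7, 4.75), (3.5, 8.25), (2, 9), (0, 9)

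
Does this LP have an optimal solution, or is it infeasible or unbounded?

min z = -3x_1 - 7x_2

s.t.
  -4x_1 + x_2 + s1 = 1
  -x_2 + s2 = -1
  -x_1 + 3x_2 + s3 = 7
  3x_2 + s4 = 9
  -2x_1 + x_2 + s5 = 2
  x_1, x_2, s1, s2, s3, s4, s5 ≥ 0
Feasible point: (0, 1) satisfies every constraint, so the LP is feasible.
Direction d = (1, 0): for each constraint row a, a·d ≤ 0 —
  (-4)(1) + (1)(0) = -4 ≤ 0
  (0)(1) + (-1)(0) = 0 ≤ 0
  (-1)(1) + (3)(0) = -1 ≤ 0
  (0)(1) + (3)(0) = 0 ≤ 0
  (-2)(1) + (1)(0) = -2 ≤ 0
and d ≥ 0, so (0, 1) + t·d stays feasible for every t ≥ 0. Along this ray z = -3x_1 - 7x_2 changes by -3 per unit t, so z → −∞.

Unbounded: there is a feasible ray along which z → −∞.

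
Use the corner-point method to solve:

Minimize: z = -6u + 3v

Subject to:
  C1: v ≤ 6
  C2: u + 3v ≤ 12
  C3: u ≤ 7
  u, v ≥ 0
Each vertex is the intersection of two constraint boundaries that also satisfies all remaining constraints:
  u = 0 and v = 0 → (0, 0)
  u = 7 and v = 0 → (7, 0)
  u + 3v = 12 and u = 7 → (7, 1.667)
  u + 3v = 12 and u = 0 → (0, 4)

Evaluating z = -6u + 3v at each vertex:
  (0, 0): z = 0
  (7, 0): z = -42
  (7, 1.667): z = -37
  (0, 4): z = 12

The minimum is at (7, 0) with z = -42.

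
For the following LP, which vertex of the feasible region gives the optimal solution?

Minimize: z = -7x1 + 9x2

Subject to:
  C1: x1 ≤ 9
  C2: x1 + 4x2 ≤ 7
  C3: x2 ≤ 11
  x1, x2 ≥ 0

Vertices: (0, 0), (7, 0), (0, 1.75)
Evaluating z = -7x1 + 9x2 at each vertex:
  (0, 0): z = 0
  (7, 0): z = -49
  (0, 1.75): z = 15.75

The smallest value is z = -49, attained at (7, 0).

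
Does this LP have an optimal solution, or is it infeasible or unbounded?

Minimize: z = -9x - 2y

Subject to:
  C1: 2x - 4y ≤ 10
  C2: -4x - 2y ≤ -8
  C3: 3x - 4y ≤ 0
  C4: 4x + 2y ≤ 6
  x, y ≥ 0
C4 requires 4x + 2y ≤ 6, while C2 (-4x - 2y ≤ -8) is equivalent to 4x + 2y ≥ 8. Together they would need 8 ≤ 4x + 2y ≤ 6, which is impossible since 8 > 6. No point satisfies all constraints.

The feasible region is empty; the LP is infeasible.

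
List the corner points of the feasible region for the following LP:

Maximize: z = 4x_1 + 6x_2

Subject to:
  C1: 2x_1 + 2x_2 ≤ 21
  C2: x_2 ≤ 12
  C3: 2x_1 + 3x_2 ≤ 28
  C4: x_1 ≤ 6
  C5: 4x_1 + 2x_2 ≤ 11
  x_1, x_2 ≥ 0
Each vertex is the intersection of two constraint boundaries that also satisfies all remaining constraints:
  x_1 = 0 and x_2 = 0 → (0, 0)
  4x_1 + 2x_2 = 11 and x_2 = 0 → (2.75, 0)
  4x_1 + 2x_2 = 11 and x_1 = 0 → (0, 5.5)

Vertices: (0, 0), (2.75, 0), (0, 5.5)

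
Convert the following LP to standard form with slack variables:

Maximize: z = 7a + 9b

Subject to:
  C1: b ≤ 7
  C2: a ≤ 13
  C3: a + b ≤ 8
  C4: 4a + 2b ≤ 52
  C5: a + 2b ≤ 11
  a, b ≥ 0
max z = 7a + 9b

s.t.
  b + s1 = 7
  a + s2 = 13
  a + b + s3 = 8
  4a + 2b + s4 = 52
  a + 2b + s5 = 11
  a, b, s1, s2, s3, s4, s5 ≥ 0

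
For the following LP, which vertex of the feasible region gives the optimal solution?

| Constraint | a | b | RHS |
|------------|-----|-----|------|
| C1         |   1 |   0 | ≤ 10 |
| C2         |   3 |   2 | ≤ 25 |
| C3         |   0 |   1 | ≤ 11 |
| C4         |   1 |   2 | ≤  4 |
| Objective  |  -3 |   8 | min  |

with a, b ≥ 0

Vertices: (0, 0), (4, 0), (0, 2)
(4, 0) with z = -12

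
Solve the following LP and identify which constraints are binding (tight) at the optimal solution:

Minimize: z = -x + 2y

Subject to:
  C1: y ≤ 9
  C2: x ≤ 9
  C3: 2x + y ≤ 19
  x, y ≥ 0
Optimal: x = 9, y = 0
Slack at optimum:
  C1: slack = 9
  C2: slack = 0 (binding)
  C3: slack = 1
  x ≥ 0: x = 9
  y ≥ 0: y = 0 (binding)
Binding constraints: C2, y ≥ 0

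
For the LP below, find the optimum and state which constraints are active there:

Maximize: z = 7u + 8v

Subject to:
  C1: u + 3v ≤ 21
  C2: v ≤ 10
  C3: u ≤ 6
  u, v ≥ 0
Optimal: u = 6, v = 5
Binding: C1, C3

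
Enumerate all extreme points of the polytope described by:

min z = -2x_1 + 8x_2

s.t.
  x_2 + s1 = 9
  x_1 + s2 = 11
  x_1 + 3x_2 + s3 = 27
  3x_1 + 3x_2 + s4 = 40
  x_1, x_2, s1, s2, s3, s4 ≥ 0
Each vertex is the intersection of two constraint boundaries that also satisfies all remaining constraints:
  x_1 = 0 and x_2 = 0 → (0, 0)
  x_1 = 11 and x_2 = 0 → (11, 0)
  x_1 = 11 and 3x_1 + 3x_2 = 40 → (11, 2.333)
  x_1 + 3x_2 = 27 and 3x_1 + 3x_2 = 40 → (6.5, 6.833)
  x_2 = 9 and x_1 + 3x_2 = 27 → (0, 9)

Vertices: (0, 0), (11, 0), (11, 2.333), (6.5, 6.833), (0, 9)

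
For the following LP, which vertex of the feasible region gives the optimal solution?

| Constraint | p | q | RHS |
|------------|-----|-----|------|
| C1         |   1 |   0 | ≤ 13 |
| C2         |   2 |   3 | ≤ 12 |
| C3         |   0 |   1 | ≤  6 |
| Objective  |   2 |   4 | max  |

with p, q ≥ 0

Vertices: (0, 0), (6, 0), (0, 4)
(0, 4) with z = 16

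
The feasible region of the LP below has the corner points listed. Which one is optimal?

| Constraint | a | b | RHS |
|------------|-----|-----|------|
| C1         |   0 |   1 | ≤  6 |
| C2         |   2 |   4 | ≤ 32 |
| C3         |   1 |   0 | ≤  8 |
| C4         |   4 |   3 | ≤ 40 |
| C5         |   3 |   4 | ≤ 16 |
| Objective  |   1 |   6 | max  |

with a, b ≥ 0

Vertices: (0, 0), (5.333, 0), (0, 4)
Evaluating z = a + 6b at each vertex:
  (0, 0): z = 0
  (5.333, 0): z = 5.333
  (0, 4): z = 24

The largest value is z = 24, attained at (0, 4).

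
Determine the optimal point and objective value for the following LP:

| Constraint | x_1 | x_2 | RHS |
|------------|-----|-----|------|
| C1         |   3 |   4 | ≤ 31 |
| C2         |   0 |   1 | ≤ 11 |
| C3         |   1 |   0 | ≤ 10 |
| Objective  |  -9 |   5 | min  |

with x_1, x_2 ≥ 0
x_1 = 10, x_2 = 0, z = -90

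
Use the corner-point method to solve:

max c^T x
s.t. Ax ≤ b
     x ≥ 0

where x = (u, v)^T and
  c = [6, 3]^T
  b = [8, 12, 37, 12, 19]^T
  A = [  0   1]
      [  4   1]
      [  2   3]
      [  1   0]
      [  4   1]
u = 1, v = 8, z = 30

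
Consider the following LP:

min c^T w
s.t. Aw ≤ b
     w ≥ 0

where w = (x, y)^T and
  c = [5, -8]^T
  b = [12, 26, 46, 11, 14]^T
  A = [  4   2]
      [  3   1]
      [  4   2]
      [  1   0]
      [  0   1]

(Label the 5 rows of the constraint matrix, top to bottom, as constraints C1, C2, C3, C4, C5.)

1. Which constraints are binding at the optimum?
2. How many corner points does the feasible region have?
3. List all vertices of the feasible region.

1. C1, x ≥ 0
2. 3
3. (0, 0), (3, 0), (0, 6)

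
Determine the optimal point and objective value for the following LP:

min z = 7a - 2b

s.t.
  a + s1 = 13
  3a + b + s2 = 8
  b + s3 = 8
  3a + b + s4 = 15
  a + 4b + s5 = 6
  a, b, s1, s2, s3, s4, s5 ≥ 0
Each vertex is the intersection of two constraint boundaries that also satisfies all remaining constraints:
  a = 0 and b = 0 → (0, 0)
  3a + b = 8 and b = 0 → (2.667, 0)
  3a + b = 8 and a + 4b = 6 → (2.364, 0.9091)
  a + 4b = 6 and a = 0 → (0, 1.5)

Evaluating z = 7a - 2b at each vertex:
  (0, 0): z = 0
  (2.667, 0): z = 18.67
  (2.364, 0.9091): z = 14.73
  (0, 1.5): z = -3

The minimum is at (0, 1.5) with z = -3.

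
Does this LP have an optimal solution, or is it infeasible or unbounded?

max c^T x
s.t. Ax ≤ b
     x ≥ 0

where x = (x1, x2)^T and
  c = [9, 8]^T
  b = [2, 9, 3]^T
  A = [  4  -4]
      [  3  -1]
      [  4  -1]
Feasible point: (0, 0) satisfies every constraint, so the LP is feasible.
Direction d = (0, 1): for each constraint row a, a·d ≤ 0 —
  (4)(0) + (-4)(1) = -4 ≤ 0
  (3)(0) + (-1)(1) = -1 ≤ 0
  (4)(0) + (-1)(1) = -1 ≤ 0
and d ≥ 0, so (0, 0) + t·d stays feasible for every t ≥ 0. Along this ray z = 9x1 + 8x2 changes by 8 per unit t, so z → +∞.

Unbounded: there is a feasible ray along which z → +∞.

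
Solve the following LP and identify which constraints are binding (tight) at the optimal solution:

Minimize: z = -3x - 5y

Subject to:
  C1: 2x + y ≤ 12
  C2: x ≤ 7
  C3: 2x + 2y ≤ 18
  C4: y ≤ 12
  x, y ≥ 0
Optimal: x = 0, y = 9
Binding: C3, x ≥ 0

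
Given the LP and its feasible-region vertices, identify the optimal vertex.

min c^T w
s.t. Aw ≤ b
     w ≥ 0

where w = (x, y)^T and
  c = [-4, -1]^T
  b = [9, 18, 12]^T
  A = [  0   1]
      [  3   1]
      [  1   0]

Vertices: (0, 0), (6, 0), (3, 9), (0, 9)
(6, 0) with z = -24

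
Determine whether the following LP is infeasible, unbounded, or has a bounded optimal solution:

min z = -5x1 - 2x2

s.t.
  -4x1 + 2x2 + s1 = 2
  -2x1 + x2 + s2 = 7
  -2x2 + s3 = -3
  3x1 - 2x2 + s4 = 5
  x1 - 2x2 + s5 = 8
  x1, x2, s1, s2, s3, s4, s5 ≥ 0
Feasible point: (1, 2) satisfies every constraint, so the LP is feasible.
Direction d = (1, 2): for each constraint row a, a·d ≤ 0 —
  (-4)(1) + (2)(2) = 0 ≤ 0
  (-2)(1) + (1)(2) = 0 ≤ 0
  (0)(1) + (-2)(2) = -4 ≤ 0
  (3)(1) + (-2)(2) = -1 ≤ 0
  (1)(1) + (-2)(2) = -3 ≤ 0
and d ≥ 0, so (1, 2) + t·d stays feasible for every t ≥ 0. Along this ray z = -5x1 - 2x2 changes by -9 per unit t, so z → −∞.

Unbounded — the objective can decrease without bound over the feasible region.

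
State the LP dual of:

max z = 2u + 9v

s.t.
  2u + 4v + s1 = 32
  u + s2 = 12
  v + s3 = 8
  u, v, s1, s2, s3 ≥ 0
Minimize: z = 32y1 + 12y2 + 8y3

Subject to:
  C1: -2y1 - y2 ≤ -2
  C2: -4y1 - y3 ≤ -9
  y1, y2, y3 ≥ 0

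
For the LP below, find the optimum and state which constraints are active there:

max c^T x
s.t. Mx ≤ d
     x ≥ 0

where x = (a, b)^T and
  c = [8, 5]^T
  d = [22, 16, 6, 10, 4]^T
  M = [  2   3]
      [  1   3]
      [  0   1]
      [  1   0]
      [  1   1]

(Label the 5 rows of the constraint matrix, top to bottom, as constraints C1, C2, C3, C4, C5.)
Optimal: a = 4, b = 0
Binding: C5, b ≥ 0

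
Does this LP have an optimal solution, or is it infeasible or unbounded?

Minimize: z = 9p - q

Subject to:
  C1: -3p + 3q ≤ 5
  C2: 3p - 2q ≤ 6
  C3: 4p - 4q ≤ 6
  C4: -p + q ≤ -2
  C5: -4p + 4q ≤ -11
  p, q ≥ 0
C3 requires 4p - 4q ≤ 6, while C5 (-4p + 4q ≤ -11) is equivalent to 4p - 4q ≥ 11. Together they would need 11 ≤ 4p - 4q ≤ 6, which is impossible since 11 > 6. No point satisfies all constraints.

Infeasible — the constraint set is empty.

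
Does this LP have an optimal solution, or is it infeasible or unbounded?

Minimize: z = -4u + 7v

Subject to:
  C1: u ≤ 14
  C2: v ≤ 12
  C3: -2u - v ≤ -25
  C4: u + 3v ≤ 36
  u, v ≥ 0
The point (14, 0) satisfies every constraint, so the LP is feasible; the constraints give u ≤ 14 and v ≤ 12, which with u, v ≥ 0 keep the feasible region inside a bounded box. A feasible, bounded LP attains a finite optimum at a vertex.

Evaluating z = -4u + 7v at each vertex:
  (12.5, 0): z = -50
  (14, 0): z = -56
  (14, 7.333): z = -4.667
  (7.8, 9.4): z = 34.6

The LP has an optimal solution: (14, 0) with z = -56.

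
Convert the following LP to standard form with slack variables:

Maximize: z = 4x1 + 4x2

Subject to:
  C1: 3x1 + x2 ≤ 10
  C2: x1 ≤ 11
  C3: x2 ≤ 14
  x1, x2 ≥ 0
max z = 4x1 + 4x2

s.t.
  3x1 + x2 + s1 = 10
  x1 + s2 = 11
  x2 + s3 = 14
  x1, x2, s1, s2, s3 ≥ 0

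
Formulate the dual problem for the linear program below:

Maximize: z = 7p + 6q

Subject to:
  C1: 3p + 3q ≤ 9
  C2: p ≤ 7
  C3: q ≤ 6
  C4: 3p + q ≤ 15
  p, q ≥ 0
Minimize: z = 9y1 + 7y2 + 6y3 + 15y4

Subject to:
  C1: -3y1 - y2 - 3y4 ≤ -7
  C2: -3y1 - y3 - y4 ≤ -6
  y1, y2, y3, y4 ≥ 0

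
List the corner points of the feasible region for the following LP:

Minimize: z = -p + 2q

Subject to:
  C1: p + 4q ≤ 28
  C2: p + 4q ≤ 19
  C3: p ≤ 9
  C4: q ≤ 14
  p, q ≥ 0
Each vertex is the intersection of two constraint boundaries that also satisfies all remaining constraints:
  p = 0 and q = 0 → (0, 0)
  p = 9 and q = 0 → (9, 0)
  p + 4q = 19 and p = 9 → (9, 2.5)
  p + 4q = 19 and p = 0 → (0, 4.75)

Vertices: (0, 0), (9, 0), (9, 2.5), (0, 4.75)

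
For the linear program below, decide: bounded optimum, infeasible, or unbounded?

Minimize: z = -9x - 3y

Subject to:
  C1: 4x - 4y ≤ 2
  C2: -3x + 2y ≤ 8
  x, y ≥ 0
Feasible point: (0, 0) satisfies every constraint, so the LP is feasible.
Direction d = (1, 1): for each constraint row a, a·d ≤ 0 —
  (4)(1) + (-4)(1) = 0 ≤ 0
  (-3)(1) + (2)(1) = -1 ≤ 0
and d ≥ 0, so (0, 0) + t·d stays feasible for every t ≥ 0. Along this ray z = -9x - 3y changes by -12 per unit t, so z → −∞.

Unbounded — the objective can decrease without bound over the feasible region.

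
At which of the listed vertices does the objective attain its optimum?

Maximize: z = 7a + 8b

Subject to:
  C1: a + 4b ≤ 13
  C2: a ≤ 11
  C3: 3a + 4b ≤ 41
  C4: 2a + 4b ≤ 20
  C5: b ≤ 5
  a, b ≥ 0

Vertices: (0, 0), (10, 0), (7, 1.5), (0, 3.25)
(10, 0) with z = 70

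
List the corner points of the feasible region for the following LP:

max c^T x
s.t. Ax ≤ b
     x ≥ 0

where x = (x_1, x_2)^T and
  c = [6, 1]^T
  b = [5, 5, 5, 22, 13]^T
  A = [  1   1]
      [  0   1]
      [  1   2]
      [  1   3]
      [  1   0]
Each vertex is the intersection of two constraint boundaries that also satisfies all remaining constraints:
  x_1 = 0 and x_2 = 0 → (0, 0)
  x_1 + x_2 = 5 and x_1 + 2x_2 = 5 → (5, 0)
  x_1 + 2x_2 = 5 and x_1 = 0 → (0, 2.5)

Vertices: (0, 0), (5, 0), (0, 2.5)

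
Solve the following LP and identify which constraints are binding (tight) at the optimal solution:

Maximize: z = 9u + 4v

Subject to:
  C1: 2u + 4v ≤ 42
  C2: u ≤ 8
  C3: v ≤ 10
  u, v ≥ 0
Optimal: u = 8, v = 6.5
Slack at optimum:
  C1: slack = 0 (binding)
  C2: slack = 0 (binding)
  C3: slack = 3.5
  u ≥ 0: u = 8
  v ≥ 0: v = 6.5
Binding constraints: C1, C2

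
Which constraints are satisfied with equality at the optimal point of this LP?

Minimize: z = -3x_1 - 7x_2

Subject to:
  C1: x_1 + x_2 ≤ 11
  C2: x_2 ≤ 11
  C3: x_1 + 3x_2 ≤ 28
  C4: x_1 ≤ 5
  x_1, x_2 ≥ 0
Optimal: x_1 = 2.5, x_2 = 8.5
Slack at optimum:
  C1: slack = 0 (binding)
  C2: slack = 2.5
  C3: slack = 0 (binding)
  C4: slack = 2.5
  x_1 ≥ 0: x_1 = 2.5
  x_2 ≥ 0: x_2 = 8.5
Binding constraints: C1, C3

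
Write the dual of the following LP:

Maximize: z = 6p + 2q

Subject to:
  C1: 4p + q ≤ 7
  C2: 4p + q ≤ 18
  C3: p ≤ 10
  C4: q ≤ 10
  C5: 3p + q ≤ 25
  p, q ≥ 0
Minimize: z = 7y1 + 18y2 + 10y3 + 10y4 + 25y5

Subject to:
  C1: -4y1 - 4y2 - y3 - 3y5 ≤ -6
  C2: -y1 - y2 - y4 - y5 ≤ -2
  y1, y2, y3, y4, y5 ≥ 0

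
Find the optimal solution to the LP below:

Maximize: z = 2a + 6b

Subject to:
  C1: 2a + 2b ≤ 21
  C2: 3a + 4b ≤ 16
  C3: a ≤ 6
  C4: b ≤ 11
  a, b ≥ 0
Each vertex is the intersection of two constraint boundaries that also satisfies all remaining constraints:
  a = 0 and b = 0 → (0, 0)
  3a + 4b = 16 and b = 0 → (5.333, 0)
  3a + 4b = 16 and a = 0 → (0, 4)

Evaluating z = 2a + 6b at each vertex:
  (0, 0): z = 0
  (5.333, 0): z = 10.67
  (0, 4): z = 24

The maximum is at (0, 4) with z = 24.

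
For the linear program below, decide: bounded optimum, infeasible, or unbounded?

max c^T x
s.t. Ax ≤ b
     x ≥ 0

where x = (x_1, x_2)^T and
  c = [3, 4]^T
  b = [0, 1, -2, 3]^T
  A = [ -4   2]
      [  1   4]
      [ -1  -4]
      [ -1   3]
One constraint requires x_1 + 4x_2 ≤ 1, while the constraint -x_1 - 4x_2 ≤ -2 is equivalent to x_1 + 4x_2 ≥ 2. Together they would need 2 ≤ x_1 + 4x_2 ≤ 1, which is impossible since 2 > 1. No point satisfies all constraints.

Infeasible — the constraint set is empty.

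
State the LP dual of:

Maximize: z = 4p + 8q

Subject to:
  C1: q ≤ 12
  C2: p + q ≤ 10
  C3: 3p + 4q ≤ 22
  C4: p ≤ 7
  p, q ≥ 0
Minimize: z = 12y1 + 10y2 + 22y3 + 7y4

Subject to:
  C1: -y2 - 3y3 - y4 ≤ -4
  C2: -y1 - y2 - 4y3 ≤ -8
  y1, y2, y3, y4 ≥ 0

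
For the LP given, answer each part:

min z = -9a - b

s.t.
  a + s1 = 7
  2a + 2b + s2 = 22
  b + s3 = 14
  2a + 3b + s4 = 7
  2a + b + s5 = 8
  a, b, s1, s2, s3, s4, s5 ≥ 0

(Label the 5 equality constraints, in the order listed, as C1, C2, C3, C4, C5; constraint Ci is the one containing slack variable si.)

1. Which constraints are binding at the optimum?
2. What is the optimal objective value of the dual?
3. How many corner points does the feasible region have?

1. C4, b ≥ 0
2. -31.5 (by strong duality, equal to the primal optimum)
3. 3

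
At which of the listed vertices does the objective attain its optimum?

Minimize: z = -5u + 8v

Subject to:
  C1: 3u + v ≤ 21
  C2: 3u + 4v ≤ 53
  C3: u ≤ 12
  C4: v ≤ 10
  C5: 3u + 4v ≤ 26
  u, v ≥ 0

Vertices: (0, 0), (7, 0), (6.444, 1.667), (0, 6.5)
(7, 0) with z = -35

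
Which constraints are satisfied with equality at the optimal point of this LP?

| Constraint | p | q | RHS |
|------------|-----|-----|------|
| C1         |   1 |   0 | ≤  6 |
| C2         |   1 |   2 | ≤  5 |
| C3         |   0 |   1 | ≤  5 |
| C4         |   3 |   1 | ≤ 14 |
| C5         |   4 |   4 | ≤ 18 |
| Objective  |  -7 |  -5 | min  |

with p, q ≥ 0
Optimal: p = 4.5, q = 0
Binding: C5, q ≥ 0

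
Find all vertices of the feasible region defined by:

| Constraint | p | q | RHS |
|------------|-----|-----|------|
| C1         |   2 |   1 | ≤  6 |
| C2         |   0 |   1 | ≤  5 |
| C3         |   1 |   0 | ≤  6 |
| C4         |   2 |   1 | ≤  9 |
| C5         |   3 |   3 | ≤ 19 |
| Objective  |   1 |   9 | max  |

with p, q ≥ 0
Each vertex is the intersection of two constraint boundaries that also satisfies all remaining constraints:
  p = 0 and q = 0 → (0, 0)
  2p + q = 6 and q = 0 → (3, 0)
  2p + q = 6 and q = 5 → (0.5, 5)
  q = 5 and p = 0 → (0, 5)

Vertices: (0, 0), (3, 0), (0.5, 5), (0, 5)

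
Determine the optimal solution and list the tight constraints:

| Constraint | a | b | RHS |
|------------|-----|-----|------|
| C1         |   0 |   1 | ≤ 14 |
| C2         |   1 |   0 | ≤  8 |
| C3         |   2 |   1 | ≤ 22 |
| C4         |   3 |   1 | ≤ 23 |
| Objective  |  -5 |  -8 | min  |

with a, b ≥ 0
Optimal: a = 3, b = 14
Slack at optimum:
  C1: slack = 0 (binding)
  C2: slack = 5
  C3: slack = 2
  C4: slack = 0 (binding)
  a ≥ 0: a = 3
  b ≥ 0: b = 14
Binding constraints: C1, C4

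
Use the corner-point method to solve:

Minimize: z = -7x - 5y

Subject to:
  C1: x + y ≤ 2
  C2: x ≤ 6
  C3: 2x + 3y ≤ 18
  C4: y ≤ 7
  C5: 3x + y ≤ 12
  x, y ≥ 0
x = 2, y = 0, z = -14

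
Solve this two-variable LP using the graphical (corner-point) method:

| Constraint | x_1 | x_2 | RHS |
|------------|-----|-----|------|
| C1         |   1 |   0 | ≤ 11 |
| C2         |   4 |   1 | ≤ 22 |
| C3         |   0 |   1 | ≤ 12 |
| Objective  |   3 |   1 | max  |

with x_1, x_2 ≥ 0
x_1 = 2.5, x_2 = 12, z = 19.5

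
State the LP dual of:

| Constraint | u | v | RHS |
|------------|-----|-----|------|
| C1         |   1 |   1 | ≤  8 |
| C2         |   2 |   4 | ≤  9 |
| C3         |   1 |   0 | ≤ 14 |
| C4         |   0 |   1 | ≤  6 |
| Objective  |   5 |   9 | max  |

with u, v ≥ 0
Minimize: z = 8y1 + 9y2 + 14y3 + 6y4

Subject to:
  C1: -y1 - 2y2 - y3 ≤ -5
  C2: -y1 - 4y2 - y4 ≤ -9
  y1, y2, y3, y4 ≥ 0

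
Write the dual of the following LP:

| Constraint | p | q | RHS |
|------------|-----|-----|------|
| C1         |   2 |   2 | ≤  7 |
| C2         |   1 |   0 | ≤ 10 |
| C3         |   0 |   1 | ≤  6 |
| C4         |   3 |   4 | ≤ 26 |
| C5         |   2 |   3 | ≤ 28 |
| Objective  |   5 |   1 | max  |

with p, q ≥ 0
Minimize: z = 7y1 + 10y2 + 6y3 + 26y4 + 28y5

Subject to:
  C1: -2y1 - y2 - 3y4 - 2y5 ≤ -5
  C2: -2y1 - y3 - 4y4 - 3y5 ≤ -1
  y1, y2, y3, y4, y5 ≥ 0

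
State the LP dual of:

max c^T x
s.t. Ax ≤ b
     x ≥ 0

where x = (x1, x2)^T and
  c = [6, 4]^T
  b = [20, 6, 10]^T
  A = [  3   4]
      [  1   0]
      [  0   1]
Minimize: z = 20y1 + 6y2 + 10y3

Subject to:
  C1: -3y1 - y2 ≤ -6
  C2: -4y1 - y3 ≤ -4
  y1, y2, y3 ≥ 0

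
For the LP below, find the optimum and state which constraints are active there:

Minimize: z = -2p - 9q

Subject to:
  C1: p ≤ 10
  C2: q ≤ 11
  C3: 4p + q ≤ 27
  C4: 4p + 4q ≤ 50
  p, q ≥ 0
Optimal: p = 1.5, q = 11
Slack at optimum:
  C1: slack = 8.5
  C2: slack = 0 (binding)
  C3: slack = 10
  C4: slack = 0 (binding)
  p ≥ 0: p = 1.5
  q ≥ 0: q = 11
Binding constraints: C2, C4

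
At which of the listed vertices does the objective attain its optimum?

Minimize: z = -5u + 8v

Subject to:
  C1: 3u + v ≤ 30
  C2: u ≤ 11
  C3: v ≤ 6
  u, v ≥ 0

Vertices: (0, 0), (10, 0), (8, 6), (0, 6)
Evaluating z = -5u + 8v at each vertex:
  (0, 0): z = 0
  (10, 0): z = -50
  (8, 6): z = 8
  (0, 6): z = 48

The smallest value is z = -50, attained at (10, 0).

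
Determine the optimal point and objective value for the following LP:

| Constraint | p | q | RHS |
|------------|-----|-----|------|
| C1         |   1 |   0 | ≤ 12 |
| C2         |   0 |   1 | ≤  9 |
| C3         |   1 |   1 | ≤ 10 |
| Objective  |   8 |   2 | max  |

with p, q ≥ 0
Each vertex is the intersection of two constraint boundaries that also satisfies all remaining constraints:
  p = 0 and q = 0 → (0, 0)
  p + q = 10 and q = 0 → (10, 0)
  q = 9 and p + q = 10 → (1, 9)
  q = 9 and p = 0 → (0, 9)

Evaluating z = 8p + 2q at each vertex:
  (0, 0): z = 0
  (10, 0): z = 80
  (1, 9): z = 26
  (0, 9): z = 18

The maximum is at (10, 0) with z = 80.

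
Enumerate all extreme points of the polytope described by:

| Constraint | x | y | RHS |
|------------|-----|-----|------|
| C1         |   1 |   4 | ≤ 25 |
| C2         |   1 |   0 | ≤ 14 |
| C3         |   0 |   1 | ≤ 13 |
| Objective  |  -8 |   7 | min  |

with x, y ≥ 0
Each vertex is the intersection of two constraint boundaries that also satisfies all remaining constraints:
  x = 0 and y = 0 → (0, 0)
  x = 14 and y = 0 → (14, 0)
  x + 4y = 25 and x = 14 → (14, 2.75)
  x + 4y = 25 and x = 0 → (0, 6.25)

Vertices: (0, 0), (14, 0), (14, 2.75), (0, 6.25)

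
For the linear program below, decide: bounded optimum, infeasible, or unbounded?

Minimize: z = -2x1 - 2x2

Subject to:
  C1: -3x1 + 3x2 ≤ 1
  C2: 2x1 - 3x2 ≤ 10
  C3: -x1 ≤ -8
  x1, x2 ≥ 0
Feasible point: (8, 2) satisfies every constraint, so the LP is feasible.
Direction d = (1, 1): for each constraint row a, a·d ≤ 0 —
  (-3)(1) + (3)(1) = 0 ≤ 0
  (2)(1) + (-3)(1) = -1 ≤ 0
  (-1)(1) + (0)(1) = -1 ≤ 0
and d ≥ 0, so (8, 2) + t·d stays feasible for every t ≥ 0. Along this ray z = -2x1 - 2x2 changes by -4 per unit t, so z → −∞.

The LP is unbounded; z can be made arbitrarily small.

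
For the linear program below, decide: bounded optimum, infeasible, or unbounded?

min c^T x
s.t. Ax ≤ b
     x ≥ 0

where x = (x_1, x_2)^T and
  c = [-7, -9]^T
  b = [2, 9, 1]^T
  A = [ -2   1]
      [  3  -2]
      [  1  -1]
Feasible point: (0, 0) satisfies every constraint, so the LP is feasible.
Direction d = (1, 2): for each constraint row a, a·d ≤ 0 —
  (-2)(1) + (1)(2) = 0 ≤ 0
  (3)(1) + (-2)(2) = -1 ≤ 0
  (1)(1) + (-1)(2) = -1 ≤ 0
and d ≥ 0, so (0, 0) + t·d stays feasible for every t ≥ 0. Along this ray z = -7x_1 - 9x_2 changes by -25 per unit t, so z → −∞.

The LP is unbounded; z can be made arbitrarily small.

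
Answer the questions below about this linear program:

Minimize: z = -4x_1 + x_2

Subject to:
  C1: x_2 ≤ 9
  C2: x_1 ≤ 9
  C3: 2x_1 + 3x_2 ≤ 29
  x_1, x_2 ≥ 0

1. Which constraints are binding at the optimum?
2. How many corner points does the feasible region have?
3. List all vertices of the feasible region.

1. C2, x_2 ≥ 0
2. 5
3. (0, 0), (9, 0), (9, 3.667), (1, 9), (0, 9)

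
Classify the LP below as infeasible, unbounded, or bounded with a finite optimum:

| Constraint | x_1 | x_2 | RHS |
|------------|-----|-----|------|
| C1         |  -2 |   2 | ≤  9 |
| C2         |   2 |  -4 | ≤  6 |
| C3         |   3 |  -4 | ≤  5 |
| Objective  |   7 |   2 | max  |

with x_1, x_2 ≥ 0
Feasible point: (0, 0) satisfies every constraint, so the LP is feasible.
Direction d = (1, 1): for each constraint row a, a·d ≤ 0 —
  (-2)(1) + (2)(1) = 0 ≤ 0
  (2)(1) + (-4)(1) = -2 ≤ 0
  (3)(1) + (-4)(1) = -1 ≤ 0
and d ≥ 0, so (0, 0) + t·d stays feasible for every t ≥ 0. Along this ray z = 7x_1 + 2x_2 changes by 9 per unit t, so z → +∞.

Unbounded — the objective can increase without bound over the feasible region.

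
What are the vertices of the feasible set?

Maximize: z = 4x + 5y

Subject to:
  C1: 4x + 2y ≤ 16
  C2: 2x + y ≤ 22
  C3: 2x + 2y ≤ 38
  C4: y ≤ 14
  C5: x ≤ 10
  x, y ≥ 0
Each vertex is the intersection of two constraint boundaries that also satisfies all remaining constraints:
  x = 0 and y = 0 → (0, 0)
  4x + 2y = 16 and y = 0 → (4, 0)
  4x + 2y = 16 and x = 0 → (0, 8)

Vertices: (0, 0), (4, 0), (0, 8)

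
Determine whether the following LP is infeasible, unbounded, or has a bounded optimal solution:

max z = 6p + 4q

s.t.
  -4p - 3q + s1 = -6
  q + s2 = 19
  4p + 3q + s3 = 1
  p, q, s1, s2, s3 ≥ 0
The row 4p + 3q + s3 = 1 with s3 ≥ 0 requires 4p + 3q ≤ 1, while the row -4p - 3q + s1 = -6 with s1 ≥ 0 is equivalent to 4p + 3q ≥ 6. Together they would need 6 ≤ 4p + 3q ≤ 1, which is impossible since 6 > 1. No point satisfies all constraints.

The feasible region is empty; the LP is infeasible.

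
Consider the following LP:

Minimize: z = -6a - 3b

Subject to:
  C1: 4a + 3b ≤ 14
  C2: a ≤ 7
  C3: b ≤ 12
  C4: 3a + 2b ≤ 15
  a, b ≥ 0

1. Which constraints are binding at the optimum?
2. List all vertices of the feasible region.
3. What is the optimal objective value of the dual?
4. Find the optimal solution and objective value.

1. C1, b ≥ 0
2. (0, 0), (3.5, 0), (0, 4.667)
3. -21 (by strong duality, equal to the primal optimum)
4. a = 3.5, b = 0, z = -21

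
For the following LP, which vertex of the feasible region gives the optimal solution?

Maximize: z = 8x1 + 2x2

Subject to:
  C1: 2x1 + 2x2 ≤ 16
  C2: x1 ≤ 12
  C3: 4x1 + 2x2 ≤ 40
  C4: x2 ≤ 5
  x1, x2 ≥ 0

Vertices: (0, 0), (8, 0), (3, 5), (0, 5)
(8, 0) with z = 64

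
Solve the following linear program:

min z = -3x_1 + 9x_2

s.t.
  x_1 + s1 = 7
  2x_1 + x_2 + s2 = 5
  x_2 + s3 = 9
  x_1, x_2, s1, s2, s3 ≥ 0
x_1 = 2.5, x_2 = 0, z = -7.5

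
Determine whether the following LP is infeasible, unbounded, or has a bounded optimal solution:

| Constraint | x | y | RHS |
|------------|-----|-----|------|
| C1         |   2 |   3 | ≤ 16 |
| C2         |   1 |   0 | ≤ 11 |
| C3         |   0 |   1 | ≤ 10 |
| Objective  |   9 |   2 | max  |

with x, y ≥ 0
The point (8, 0) satisfies every constraint, so the LP is feasible; the constraints give x ≤ 11 and y ≤ 10, which with x, y ≥ 0 keep the feasible region inside a bounded box. A feasible, bounded LP attains a finite optimum at a vertex.

Bounded optimum: z* = 72 at (8, 0).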